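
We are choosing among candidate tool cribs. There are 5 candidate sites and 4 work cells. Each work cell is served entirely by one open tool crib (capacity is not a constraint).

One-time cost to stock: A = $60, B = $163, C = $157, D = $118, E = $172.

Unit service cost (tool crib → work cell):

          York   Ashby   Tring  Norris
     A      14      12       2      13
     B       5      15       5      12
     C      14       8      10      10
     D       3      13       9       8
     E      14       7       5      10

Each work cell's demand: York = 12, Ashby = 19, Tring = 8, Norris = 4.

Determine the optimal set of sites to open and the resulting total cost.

For any fixed open set, each work cell goes to its cheapest open site; total = fixed + service.
{A, D}: York→D 3·12=36, Ashby→A 12·19=228, Tring→A 2·8=16, Norris→D 8·4=32. Service 312; fixed 178; total 490.
{D}: service 387 + fixed 118 = 505
{A}: service 464 + fixed 60 = 524
{A, B, C, D, E}: service 217 + fixed 670 = 887
No other subset beats 490.

Open A and D; minimum total cost 490.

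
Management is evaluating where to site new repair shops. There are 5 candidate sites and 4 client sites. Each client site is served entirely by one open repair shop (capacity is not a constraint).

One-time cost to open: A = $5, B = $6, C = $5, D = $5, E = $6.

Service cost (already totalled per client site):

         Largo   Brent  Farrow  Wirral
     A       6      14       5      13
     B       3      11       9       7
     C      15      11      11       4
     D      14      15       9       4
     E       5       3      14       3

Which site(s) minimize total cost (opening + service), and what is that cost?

For any fixed open set, each client site goes to its cheapest open site; total = fixed + service.
{A, E}: Largo→E 5, Brent→E 3, Farrow→A 5, Wirral→E 3. Service 16; fixed 11; total 27.
{B, E}: Largo→B 3, Brent→E 3, Farrow→B 9, Wirral→E 3. Service 18; fixed 12; total 30.
{A, B, E}: Largo→B 3, Brent→E 3, Farrow→A 5, Wirral→E 3. Service 14; fixed 17; total 31.
{A, B, C, D, E}: service 14 + fixed 27 = 41
No other subset beats 27.

Open A and E; minimum total cost 27.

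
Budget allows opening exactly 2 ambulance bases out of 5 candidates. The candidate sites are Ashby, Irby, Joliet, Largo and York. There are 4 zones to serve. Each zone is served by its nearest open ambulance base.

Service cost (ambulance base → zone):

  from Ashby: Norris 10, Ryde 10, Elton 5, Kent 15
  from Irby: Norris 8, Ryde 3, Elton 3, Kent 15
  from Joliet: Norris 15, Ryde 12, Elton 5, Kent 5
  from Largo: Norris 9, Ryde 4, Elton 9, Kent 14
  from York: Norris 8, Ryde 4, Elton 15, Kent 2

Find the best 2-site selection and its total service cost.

With exactly 2 open, each zone uses its cheapest among the chosen.
{Irby, York}: Norris→Irby 8, Ryde→Irby 3, Elton→Irby 3, Kent→York 2. Service cost 16.
{Ashby, York}: service cost 19
{Irby, Joliet}: service cost 19
Among all 10 size-2 choices, {Irby, York} is lowest.

Choose Irby and York; total service cost 16.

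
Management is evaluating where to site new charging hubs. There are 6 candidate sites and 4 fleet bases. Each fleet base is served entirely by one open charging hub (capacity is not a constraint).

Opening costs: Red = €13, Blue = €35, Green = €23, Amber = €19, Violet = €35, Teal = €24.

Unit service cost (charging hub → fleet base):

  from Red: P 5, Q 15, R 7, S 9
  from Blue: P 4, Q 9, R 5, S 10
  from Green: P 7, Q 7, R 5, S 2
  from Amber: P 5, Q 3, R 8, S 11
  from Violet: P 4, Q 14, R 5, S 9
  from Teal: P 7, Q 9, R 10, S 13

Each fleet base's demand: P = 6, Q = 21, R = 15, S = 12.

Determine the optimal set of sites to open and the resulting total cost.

Open Green and Amber; minimum total cost 234.

For any fixed open set, each fleet base goes to its cheapest open site; total = fixed + service.
{Green, Amber}: P→Amber 5·6=30, Q→Amber 3·21=63, R→Green 5·15=75, S→Green 2·12=24. Service 192; fixed 42; total 234.
{Red, Green, Amber}: service 192 + fixed 55 = 247
{Green, Amber, Teal}: service 192 + fixed 66 = 258
{Red, Blue, Green, Amber, Violet, Teal}: P→Blue 4·6=24, Q→Amber 3·21=63, R→Blue 5·15=75, S→Green 2·12=24. Service 186; fixed 149; total 335.
No other subset beats 234.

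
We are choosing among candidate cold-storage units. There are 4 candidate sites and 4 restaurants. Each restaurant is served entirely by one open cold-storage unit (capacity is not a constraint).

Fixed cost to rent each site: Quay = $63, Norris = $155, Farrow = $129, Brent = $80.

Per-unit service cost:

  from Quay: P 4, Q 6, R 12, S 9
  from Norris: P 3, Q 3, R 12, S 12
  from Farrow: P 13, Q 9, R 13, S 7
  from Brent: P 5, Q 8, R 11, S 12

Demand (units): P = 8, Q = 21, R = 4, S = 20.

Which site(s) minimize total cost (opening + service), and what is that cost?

Open Quay only; minimum total cost 449.

For any fixed open set, each restaurant goes to its cheapest open site; total = fixed + service.
{Quay}: P→Quay 4·8=32, Q→Quay 6·21=126, R→Quay 12·4=48, S→Quay 9·20=180. Service 386; fixed 63; total 449.
{Quay, Brent}: P→Quay 4·8=32, Q→Quay 6·21=126, R→Brent 11·4=44, S→Quay 9·20=180. Service 382; fixed 143; total 525.
{Norris}: P→Norris 3·8=24, Q→Norris 3·21=63, R→Norris 12·4=48, S→Norris 12·20=240. Service 375; fixed 155; total 530.
{Quay, Norris, Farrow, Brent}: service 271 + fixed 427 = 698
(All 15 nonempty subsets were checked; Quay only is lowest.)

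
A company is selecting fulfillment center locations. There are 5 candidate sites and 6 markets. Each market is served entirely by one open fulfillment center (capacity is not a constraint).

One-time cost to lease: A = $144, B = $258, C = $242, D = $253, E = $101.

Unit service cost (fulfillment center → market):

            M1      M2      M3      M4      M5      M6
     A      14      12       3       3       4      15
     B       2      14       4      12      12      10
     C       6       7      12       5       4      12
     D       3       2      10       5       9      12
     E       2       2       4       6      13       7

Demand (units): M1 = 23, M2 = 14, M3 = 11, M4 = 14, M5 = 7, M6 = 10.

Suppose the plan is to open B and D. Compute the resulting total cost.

Total cost: 862

Each market is assigned to its cheapest site among the open ones.
{B, D}: M1→B 2·23=46, M2→D 2·14=28, M3→B 4·11=44, M4→D 5·14=70, M5→D 9·7=63, M6→B 10·10=100. Service 351; fixed 511; total 862.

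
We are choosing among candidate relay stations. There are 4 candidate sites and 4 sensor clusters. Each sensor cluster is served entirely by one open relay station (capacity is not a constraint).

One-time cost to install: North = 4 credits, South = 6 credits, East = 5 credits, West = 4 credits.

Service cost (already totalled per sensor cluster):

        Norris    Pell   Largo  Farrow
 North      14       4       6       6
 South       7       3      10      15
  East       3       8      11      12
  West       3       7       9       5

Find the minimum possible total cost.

Minimum total cost: 26

For any fixed open set, each sensor cluster goes to its cheapest open site; total = fixed + service.
{North, West}: Norris→West 3, Pell→North 4, Largo→North 6, Farrow→West 5. Service 18; fixed 8; total 26.
{North, East}: Norris→East 3, Pell→North 4, Largo→North 6, Farrow→North 6. Service 19; fixed 9; total 28.
{West}: service 24 + fixed 4 = 28
{North, South, East, West}: Norris→East 3, Pell→South 3, Largo→North 6, Farrow→West 5. Service 17; fixed 19; total 36.
(All 15 nonempty subsets were checked; North and West is lowest.)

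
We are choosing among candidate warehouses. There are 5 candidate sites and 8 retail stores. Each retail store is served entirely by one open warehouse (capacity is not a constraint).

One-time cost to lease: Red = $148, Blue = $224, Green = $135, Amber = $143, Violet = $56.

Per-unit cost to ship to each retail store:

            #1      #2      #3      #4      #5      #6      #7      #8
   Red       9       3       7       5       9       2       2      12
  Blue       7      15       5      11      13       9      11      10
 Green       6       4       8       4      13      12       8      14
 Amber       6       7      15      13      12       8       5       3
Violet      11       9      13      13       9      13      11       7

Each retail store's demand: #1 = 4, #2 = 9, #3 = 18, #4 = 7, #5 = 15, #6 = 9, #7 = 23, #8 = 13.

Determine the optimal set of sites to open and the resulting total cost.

For any fixed open set, each retail store goes to its cheapest open site; total = fixed + service.
{Red, Violet}: #1→Red 9·4=36, #2→Red 3·9=27, #3→Red 7·18=126, #4→Red 5·7=35, #5→Red 9·15=135, #6→Red 2·9=18, #7→Red 2·23=46, #8→Violet 7·13=91. Service 514; fixed 204; total 718.
{Red}: #1→Red 9·4=36, #2→Red 3·9=27, #3→Red 7·18=126, #4→Red 5·7=35, #5→Red 9·15=135, #6→Red 2·9=18, #7→Red 2·23=46, #8→Red 12·13=156. Service 579; fixed 148; total 727.
{Red, Amber}: #1→Amber 6·4=24, #2→Red 3·9=27, #3→Red 7·18=126, #4→Red 5·7=35, #5→Red 9·15=135, #6→Red 2·9=18, #7→Red 2·23=46, #8→Amber 3·13=39. Service 450; fixed 291; total 741.
{Red, Blue, Green, Amber, Violet}: #1→Green 6·4=24, #2→Red 3·9=27, #3→Blue 5·18=90, #4→Green 4·7=28, #5→Red 9·15=135, #6→Red 2·9=18, #7→Red 2·23=46, #8→Amber 3·13=39. Service 407; fixed 706; total 1113.
No other subset beats 718.

Open Red and Violet; minimum total cost 718.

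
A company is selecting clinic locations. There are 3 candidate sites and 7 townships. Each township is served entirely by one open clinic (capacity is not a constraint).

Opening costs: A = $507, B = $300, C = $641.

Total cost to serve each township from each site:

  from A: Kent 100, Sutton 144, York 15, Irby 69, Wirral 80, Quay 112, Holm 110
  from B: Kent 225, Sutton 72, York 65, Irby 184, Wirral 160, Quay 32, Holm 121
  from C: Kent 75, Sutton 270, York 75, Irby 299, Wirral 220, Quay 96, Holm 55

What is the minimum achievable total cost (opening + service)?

For any fixed open set, each township goes to its cheapest open site; total = fixed + service.
{A}: Kent→A 100, Sutton→A 144, York→A 15, Irby→A 69, Wirral→A 80, Quay→A 112, Holm→A 110. Service 630; fixed 507; total 1137.
{B}: service 859 + fixed 300 = 1159
{A, B}: Kent→A 100, Sutton→B 72, York→A 15, Irby→A 69, Wirral→A 80, Quay→B 32, Holm→A 110. Service 478; fixed 807; total 1285.
{A, B, C}: service 398 + fixed 1448 = 1846
No other subset beats 1137.

Minimum total cost: 1137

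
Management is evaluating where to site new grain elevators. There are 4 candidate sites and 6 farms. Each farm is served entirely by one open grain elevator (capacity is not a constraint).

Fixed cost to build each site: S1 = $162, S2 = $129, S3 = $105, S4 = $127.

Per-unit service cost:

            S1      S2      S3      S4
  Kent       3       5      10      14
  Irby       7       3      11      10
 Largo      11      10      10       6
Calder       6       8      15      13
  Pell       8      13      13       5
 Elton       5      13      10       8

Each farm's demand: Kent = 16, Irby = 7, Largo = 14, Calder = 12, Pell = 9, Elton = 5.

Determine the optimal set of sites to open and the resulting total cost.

Open S1 only; minimum total cost 582.

For any fixed open set, each farm goes to its cheapest open site; total = fixed + service.
{S1}: Kent→S1 3·16=48, Irby→S1 7·7=49, Largo→S1 11·14=154, Calder→S1 6·12=72, Pell→S1 8·9=72, Elton→S1 5·5=25. Service 420; fixed 162; total 582.
{S1, S4}: service 323 + fixed 289 = 612
{S2, S4}: Kent→S2 5·16=80, Irby→S2 3·7=21, Largo→S4 6·14=84, Calder→S2 8·12=96, Pell→S4 5·9=45, Elton→S4 8·5=40. Service 366; fixed 256; total 622.
{S1, S2, S3, S4}: service 295 + fixed 523 = 818
No other subset beats 582.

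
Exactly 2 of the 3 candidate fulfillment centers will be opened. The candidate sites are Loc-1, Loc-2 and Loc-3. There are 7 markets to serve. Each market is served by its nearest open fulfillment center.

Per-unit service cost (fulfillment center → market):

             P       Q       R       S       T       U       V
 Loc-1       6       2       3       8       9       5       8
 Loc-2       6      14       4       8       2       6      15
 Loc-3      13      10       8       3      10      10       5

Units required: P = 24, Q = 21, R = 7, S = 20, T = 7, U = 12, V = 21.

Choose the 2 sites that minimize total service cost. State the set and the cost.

With exactly 2 open, each market uses its cheapest among the chosen.
{Loc-1, Loc-3}: P→Loc-1 6·24=144, Q→Loc-1 2·21=42, R→Loc-1 3·7=21, S→Loc-3 3·20=60, T→Loc-1 9·7=63, U→Loc-1 5·12=60, V→Loc-3 5·21=105. Service cost 495.
{Loc-1, Loc-2}: service cost 609
{Loc-2, Loc-3}: service cost 633
Among all 3 size-2 choices, {Loc-1, Loc-3} is lowest.

Choose Loc-1 and Loc-3; total service cost 495.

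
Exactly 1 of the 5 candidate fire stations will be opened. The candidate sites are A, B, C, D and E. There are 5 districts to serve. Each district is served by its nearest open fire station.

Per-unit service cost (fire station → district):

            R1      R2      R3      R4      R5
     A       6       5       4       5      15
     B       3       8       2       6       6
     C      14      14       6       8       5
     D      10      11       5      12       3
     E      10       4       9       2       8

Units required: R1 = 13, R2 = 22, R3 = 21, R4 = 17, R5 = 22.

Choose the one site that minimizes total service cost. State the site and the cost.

With exactly 1 open, each district uses its cheapest among the chosen.
{B}: R1→B 3·13=39, R2→B 8·22=176, R3→B 2·21=42, R4→B 6·17=102, R5→B 6·22=132. Service cost 491.
{E}: service cost 617
{A}: service cost 687
Among all 5 size-1 choices, {B} is lowest.

Choose B only; total service cost 491.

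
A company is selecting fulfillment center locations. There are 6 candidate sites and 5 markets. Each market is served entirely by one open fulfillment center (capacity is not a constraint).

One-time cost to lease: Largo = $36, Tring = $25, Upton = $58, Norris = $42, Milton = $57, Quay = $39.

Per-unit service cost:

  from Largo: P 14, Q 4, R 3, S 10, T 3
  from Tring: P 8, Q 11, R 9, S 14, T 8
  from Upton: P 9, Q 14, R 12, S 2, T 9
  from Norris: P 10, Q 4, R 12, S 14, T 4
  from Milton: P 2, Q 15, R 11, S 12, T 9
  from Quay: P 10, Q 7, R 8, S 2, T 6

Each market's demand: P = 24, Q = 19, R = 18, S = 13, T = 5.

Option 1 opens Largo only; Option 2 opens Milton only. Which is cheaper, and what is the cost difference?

Option 1 is cheaper by 142.

Option 1: {Largo}: P→Largo 14·24=336, Q→Largo 4·19=76, R→Largo 3·18=54, S→Largo 10·13=130, T→Largo 3·5=15. Service 611; fixed 36; total 647.
Option 2: {Milton}: P→Milton 2·24=48, Q→Milton 15·19=285, R→Milton 11·18=198, S→Milton 12·13=156, T→Milton 9·5=45. Service 732; fixed 57; total 789.
Difference: |647 − 789| = 142.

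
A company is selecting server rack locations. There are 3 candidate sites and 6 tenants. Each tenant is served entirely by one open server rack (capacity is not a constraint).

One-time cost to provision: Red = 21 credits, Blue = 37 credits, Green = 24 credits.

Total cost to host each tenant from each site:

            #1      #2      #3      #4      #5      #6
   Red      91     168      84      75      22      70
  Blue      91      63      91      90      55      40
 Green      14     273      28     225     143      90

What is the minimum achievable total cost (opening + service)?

Minimum total cost: 324

For any fixed open set, each tenant goes to its cheapest open site; total = fixed + service.
{Red, Blue, Green}: #1→Green 14, #2→Blue 63, #3→Green 28, #4→Red 75, #5→Red 22, #6→Blue 40. Service 242; fixed 82; total 324.
{Blue, Green}: service 290 + fixed 61 = 351
{Red, Green}: service 377 + fixed 45 = 422
{Red}: service 510 + fixed 21 = 531
No other subset beats 324.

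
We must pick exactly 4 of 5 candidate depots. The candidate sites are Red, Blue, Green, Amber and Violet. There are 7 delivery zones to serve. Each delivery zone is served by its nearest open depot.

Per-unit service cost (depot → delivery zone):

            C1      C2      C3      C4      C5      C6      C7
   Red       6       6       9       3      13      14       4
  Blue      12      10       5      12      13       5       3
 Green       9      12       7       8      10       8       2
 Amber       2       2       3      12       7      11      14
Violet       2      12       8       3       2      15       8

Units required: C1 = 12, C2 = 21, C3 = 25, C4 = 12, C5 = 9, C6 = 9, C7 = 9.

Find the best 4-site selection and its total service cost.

Choose Blue, Green, Amber and Violet; total service cost 258.

With exactly 4 open, each delivery zone uses its cheapest among the chosen.
{Blue, Green, Amber, Violet}: C1→Amber 2·12=24, C2→Amber 2·21=42, C3→Amber 3·25=75, C4→Violet 3·12=36, C5→Violet 2·9=18, C6→Blue 5·9=45, C7→Green 2·9=18. Service cost 258.
{Red, Blue, Amber, Violet}: service cost 267
{Red, Green, Amber, Violet}: service cost 285
Among all 5 size-4 choices, {Blue, Green, Amber, Violet} is lowest.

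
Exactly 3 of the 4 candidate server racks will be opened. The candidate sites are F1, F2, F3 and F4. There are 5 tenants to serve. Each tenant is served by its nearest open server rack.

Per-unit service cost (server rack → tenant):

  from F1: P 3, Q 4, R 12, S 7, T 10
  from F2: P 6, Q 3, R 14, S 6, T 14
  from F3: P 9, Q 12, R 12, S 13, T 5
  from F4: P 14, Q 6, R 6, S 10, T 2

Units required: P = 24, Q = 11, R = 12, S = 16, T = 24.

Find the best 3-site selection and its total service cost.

With exactly 3 open, each tenant uses its cheapest among the chosen.
{F1, F2, F4}: P→F1 3·24=72, Q→F2 3·11=33, R→F4 6·12=72, S→F2 6·16=96, T→F4 2·24=48. Service cost 321.
{F1, F3, F4}: service cost 348
{F2, F3, F4}: service cost 393
Among all 4 size-3 choices, {F1, F2, F4} is lowest.

Choose F1, F2 and F4; total service cost 321.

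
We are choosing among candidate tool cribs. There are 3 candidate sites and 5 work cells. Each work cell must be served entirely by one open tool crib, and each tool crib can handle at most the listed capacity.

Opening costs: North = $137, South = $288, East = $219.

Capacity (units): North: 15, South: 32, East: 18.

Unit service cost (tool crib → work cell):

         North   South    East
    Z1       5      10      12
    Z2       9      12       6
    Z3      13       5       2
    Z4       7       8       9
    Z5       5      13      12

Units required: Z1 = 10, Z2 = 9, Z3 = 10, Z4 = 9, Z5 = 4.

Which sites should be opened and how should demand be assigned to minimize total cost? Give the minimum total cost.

Open {North, South}: Z1→North 5·10=50, Z2→South 12·9=108, Z3→South 5·10=50, Z4→South 8·9=72, Z5→North 5·4=20.
Loads: North carries 14/15, South carries 28/32. Service 300; fixed 425; total 725.
Next best feasible plan costs 748.

Minimum total cost: 725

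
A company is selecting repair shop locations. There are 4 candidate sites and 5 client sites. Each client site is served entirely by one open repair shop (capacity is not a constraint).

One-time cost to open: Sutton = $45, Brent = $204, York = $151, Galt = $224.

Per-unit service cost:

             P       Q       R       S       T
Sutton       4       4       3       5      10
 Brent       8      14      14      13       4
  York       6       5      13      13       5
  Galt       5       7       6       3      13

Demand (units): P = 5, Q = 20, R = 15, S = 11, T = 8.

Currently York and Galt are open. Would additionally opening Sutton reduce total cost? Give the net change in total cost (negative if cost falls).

Yes — net change −25 (cost falls by 25).

Current service cost with {York, Galt}: 288.
Adding Sutton: each client site re-picks its cheapest; new service cost 218, saving 70.
Extra fixed cost: 45. Net change = 45 − 70 = -25.
(Totals: 663 → 638.)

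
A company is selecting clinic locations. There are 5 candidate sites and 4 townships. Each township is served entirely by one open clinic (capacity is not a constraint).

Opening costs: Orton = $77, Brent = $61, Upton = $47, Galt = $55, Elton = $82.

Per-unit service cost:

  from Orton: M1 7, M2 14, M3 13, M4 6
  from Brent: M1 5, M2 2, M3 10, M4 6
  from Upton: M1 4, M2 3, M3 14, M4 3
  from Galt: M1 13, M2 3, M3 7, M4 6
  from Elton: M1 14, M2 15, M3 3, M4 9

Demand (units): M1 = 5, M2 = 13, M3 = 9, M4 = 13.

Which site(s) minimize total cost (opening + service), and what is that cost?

Open Upton and Elton; minimum total cost 254.

For any fixed open set, each township goes to its cheapest open site; total = fixed + service.
{Upton, Elton}: M1→Upton 4·5=20, M2→Upton 3·13=39, M3→Elton 3·9=27, M4→Upton 3·13=39. Service 125; fixed 129; total 254.
{Upton, Galt}: service 161 + fixed 102 = 263
{Upton}: M1→Upton 4·5=20, M2→Upton 3·13=39, M3→Upton 14·9=126, M4→Upton 3·13=39. Service 224; fixed 47; total 271.
{Orton, Brent, Upton, Galt, Elton}: service 112 + fixed 322 = 434
No other subset beats 254.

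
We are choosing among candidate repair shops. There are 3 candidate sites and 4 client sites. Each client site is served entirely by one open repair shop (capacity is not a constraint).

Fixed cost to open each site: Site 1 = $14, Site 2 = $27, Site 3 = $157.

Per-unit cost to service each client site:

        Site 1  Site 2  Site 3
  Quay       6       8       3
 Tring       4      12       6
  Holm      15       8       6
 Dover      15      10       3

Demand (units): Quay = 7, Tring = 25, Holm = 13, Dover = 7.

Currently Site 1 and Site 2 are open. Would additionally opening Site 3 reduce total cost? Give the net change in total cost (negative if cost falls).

Current service cost with {Site 1, Site 2}: 316.
Adding Site 3: each client site re-picks its cheapest; new service cost 220, saving 96.
Extra fixed cost: 157. Net change = 157 − 96 = 61.
(Totals: 357 → 418.)

No — net change +61 (cost rises by 61).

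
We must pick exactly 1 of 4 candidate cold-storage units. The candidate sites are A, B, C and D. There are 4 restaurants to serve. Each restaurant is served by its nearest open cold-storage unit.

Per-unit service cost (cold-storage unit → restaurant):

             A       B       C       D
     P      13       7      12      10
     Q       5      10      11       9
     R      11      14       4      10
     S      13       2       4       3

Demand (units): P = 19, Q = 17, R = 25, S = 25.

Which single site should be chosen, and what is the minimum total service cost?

With exactly 1 open, each restaurant uses its cheapest among the chosen.
{C}: P→C 12·19=228, Q→C 11·17=187, R→C 4·25=100, S→C 4·25=100. Service cost 615.
{D}: service cost 668
{B}: service cost 703
Among all 4 size-1 choices, {C} is lowest.

Choose C only; total service cost 615.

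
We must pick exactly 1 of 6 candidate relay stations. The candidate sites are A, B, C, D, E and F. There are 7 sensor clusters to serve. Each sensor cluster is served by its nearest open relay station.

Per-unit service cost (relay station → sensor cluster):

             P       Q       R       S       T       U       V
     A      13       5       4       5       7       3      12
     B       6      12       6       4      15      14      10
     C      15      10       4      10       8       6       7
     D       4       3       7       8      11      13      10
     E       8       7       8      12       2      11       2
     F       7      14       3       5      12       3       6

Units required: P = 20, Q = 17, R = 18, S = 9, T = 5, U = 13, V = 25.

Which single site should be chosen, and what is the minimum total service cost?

Choose F only; total service cost 726.

With exactly 1 open, each sensor cluster uses its cheapest among the chosen.
{F}: P→F 7·20=140, Q→F 14·17=238, R→F 3·18=54, S→F 5·9=45, T→F 12·5=60, U→F 3·13=39, V→F 6·25=150. Service cost 726.
{E}: service cost 734
{D}: service cost 803
Among all 6 size-1 choices, {F} is lowest.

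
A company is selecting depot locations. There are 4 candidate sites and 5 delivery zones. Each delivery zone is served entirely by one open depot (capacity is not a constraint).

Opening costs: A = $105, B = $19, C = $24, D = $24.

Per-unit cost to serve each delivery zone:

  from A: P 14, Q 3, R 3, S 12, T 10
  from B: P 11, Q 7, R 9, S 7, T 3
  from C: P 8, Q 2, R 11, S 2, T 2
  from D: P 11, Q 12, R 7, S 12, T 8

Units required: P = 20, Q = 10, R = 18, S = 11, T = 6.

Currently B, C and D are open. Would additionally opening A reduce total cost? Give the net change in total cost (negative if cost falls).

No — net change +33 (cost rises by 33).

Current service cost with {B, C, D}: 340.
Adding A: each delivery zone re-picks its cheapest; new service cost 268, saving 72.
Extra fixed cost: 105. Net change = 105 − 72 = 33.
(Totals: 407 → 440.)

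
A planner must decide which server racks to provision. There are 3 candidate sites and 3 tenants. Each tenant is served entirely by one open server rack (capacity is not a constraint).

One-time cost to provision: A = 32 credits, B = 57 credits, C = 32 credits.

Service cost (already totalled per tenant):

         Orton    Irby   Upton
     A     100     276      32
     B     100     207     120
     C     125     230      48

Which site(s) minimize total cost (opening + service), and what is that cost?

Open A and C; minimum total cost 426.

For any fixed open set, each tenant goes to its cheapest open site; total = fixed + service.
{A, C}: Orton→A 100, Irby→C 230, Upton→A 32. Service 362; fixed 64; total 426.
{A, B}: service 339 + fixed 89 = 428
{C}: Orton→C 125, Irby→C 230, Upton→C 48. Service 403; fixed 32; total 435.
{A, B, C}: service 339 + fixed 121 = 460
No other subset beats 426.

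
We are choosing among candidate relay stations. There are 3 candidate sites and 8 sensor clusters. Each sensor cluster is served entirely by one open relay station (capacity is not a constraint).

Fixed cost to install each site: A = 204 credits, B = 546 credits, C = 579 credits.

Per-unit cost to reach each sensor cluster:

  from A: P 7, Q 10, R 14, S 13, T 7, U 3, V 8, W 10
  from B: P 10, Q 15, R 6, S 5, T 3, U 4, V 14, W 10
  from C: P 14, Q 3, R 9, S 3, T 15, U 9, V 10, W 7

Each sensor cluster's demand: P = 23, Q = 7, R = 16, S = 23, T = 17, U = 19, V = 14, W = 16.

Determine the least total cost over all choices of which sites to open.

Minimum total cost: 1406

For any fixed open set, each sensor cluster goes to its cheapest open site; total = fixed + service.
{A}: P→A 7·23=161, Q→A 10·7=70, R→A 14·16=224, S→A 13·23=299, T→A 7·17=119, U→A 3·19=57, V→A 8·14=112, W→A 10·16=160. Service 1202; fixed 204; total 1406.
{A, B}: service 822 + fixed 750 = 1572
{B}: P→B 10·23=230, Q→B 15·7=105, R→B 6·16=96, S→B 5·23=115, T→B 3·17=51, U→B 4·19=76, V→B 14·14=196, W→B 10·16=160. Service 1029; fixed 546; total 1575.
{A, B, C}: service 679 + fixed 1329 = 2008
No other subset beats 1406.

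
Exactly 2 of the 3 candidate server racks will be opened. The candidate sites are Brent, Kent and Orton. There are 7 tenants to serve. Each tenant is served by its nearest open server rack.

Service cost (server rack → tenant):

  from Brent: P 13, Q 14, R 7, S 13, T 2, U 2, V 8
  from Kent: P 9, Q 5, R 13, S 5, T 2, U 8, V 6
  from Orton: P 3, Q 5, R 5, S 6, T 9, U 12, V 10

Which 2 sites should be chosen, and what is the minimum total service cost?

With exactly 2 open, each tenant uses its cheapest among the chosen.
{Brent, Orton}: P→Orton 3, Q→Orton 5, R→Orton 5, S→Orton 6, T→Brent 2, U→Brent 2, V→Brent 8. Service cost 31.
{Kent, Orton}: service cost 34
{Brent, Kent}: service cost 36
Among all 3 size-2 choices, {Brent, Orton} is lowest.

Choose Brent and Orton; total service cost 31.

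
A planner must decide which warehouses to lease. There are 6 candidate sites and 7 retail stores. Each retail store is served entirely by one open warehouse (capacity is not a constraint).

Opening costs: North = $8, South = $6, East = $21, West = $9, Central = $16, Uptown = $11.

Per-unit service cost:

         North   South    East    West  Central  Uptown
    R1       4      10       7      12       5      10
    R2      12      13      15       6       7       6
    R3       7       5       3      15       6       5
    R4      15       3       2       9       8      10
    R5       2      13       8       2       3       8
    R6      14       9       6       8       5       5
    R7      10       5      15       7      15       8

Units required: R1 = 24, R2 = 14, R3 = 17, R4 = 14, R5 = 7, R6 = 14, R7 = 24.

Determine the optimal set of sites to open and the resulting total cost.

Open North, South, East and Uptown; minimum total cost 509.

For any fixed open set, each retail store goes to its cheapest open site; total = fixed + service.
{North, South, East, Uptown}: R1→North 4·24=96, R2→Uptown 6·14=84, R3→East 3·17=51, R4→East 2·14=28, R5→North 2·7=14, R6→Uptown 5·14=70, R7→South 5·24=120. Service 463; fixed 46; total 509.
{North, South, East, West, Uptown}: service 463 + fixed 55 = 518
{North, South, East, West}: R1→North 4·24=96, R2→West 6·14=84, R3→East 3·17=51, R4→East 2·14=28, R5→North 2·7=14, R6→East 6·14=84, R7→South 5·24=120. Service 477; fixed 44; total 521.
{North, South, East, West, Central, Uptown}: service 463 + fixed 71 = 534
No other subset beats 509.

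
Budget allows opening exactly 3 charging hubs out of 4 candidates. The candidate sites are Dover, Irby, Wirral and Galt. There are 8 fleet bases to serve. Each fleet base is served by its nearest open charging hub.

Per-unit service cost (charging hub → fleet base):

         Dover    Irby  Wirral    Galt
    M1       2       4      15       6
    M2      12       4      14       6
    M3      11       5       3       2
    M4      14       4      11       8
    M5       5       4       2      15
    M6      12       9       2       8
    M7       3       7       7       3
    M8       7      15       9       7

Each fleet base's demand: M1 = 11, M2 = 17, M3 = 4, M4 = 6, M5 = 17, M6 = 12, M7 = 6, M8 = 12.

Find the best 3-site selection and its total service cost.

With exactly 3 open, each fleet base uses its cheapest among the chosen.
{Dover, Irby, Wirral}: M1→Dover 2·11=22, M2→Irby 4·17=68, M3→Wirral 3·4=12, M4→Irby 4·6=24, M5→Wirral 2·17=34, M6→Wirral 2·12=24, M7→Dover 3·6=18, M8→Dover 7·12=84. Service cost 286.
{Irby, Wirral, Galt}: service cost 304
{Dover, Wirral, Galt}: service cost 340
Among all 4 size-3 choices, {Dover, Irby, Wirral} is lowest.

Choose Dover, Irby and Wirral; total service cost 286.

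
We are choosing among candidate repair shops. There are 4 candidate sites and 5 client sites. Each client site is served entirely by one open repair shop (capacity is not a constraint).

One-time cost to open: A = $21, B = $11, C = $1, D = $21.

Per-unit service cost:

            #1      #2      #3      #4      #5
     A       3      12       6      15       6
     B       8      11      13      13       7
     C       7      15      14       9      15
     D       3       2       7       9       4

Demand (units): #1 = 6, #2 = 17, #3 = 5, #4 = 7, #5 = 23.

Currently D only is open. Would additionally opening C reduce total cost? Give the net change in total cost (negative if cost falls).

No — net change +1 (cost rises by 1).

Current service cost with {D}: 242.
Adding C: each client site re-picks its cheapest; new service cost 242, saving 0.
Extra fixed cost: 1. Net change = 1 − 0 = 1.
(Totals: 263 → 264.)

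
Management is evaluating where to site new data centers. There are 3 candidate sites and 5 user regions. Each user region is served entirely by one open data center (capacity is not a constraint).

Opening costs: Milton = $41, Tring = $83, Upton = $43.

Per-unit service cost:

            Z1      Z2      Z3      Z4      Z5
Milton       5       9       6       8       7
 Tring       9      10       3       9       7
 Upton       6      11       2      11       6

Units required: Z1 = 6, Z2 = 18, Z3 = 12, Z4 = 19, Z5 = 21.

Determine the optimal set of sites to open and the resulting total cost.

For any fixed open set, each user region goes to its cheapest open site; total = fixed + service.
{Milton, Upton}: Z1→Milton 5·6=30, Z2→Milton 9·18=162, Z3→Upton 2·12=24, Z4→Milton 8·19=152, Z5→Upton 6·21=126. Service 494; fixed 84; total 578.
{Milton}: service 563 + fixed 41 = 604
{Upton}: service 593 + fixed 43 = 636
{Milton, Tring, Upton}: service 494 + fixed 167 = 661
No other subset beats 578.

Open Milton and Upton; minimum total cost 578.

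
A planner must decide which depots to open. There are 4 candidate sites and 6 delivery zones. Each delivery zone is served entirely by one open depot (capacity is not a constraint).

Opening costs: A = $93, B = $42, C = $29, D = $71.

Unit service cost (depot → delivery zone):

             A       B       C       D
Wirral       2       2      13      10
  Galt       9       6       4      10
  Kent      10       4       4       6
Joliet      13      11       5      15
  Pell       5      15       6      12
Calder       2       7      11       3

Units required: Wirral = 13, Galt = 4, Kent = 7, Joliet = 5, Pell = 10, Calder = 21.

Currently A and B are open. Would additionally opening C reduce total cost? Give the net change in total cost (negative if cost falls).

Yes — net change −9 (cost falls by 9).

Current service cost with {A, B}: 225.
Adding C: each delivery zone re-picks its cheapest; new service cost 187, saving 38.
Extra fixed cost: 29. Net change = 29 − 38 = -9.
(Totals: 360 → 351.)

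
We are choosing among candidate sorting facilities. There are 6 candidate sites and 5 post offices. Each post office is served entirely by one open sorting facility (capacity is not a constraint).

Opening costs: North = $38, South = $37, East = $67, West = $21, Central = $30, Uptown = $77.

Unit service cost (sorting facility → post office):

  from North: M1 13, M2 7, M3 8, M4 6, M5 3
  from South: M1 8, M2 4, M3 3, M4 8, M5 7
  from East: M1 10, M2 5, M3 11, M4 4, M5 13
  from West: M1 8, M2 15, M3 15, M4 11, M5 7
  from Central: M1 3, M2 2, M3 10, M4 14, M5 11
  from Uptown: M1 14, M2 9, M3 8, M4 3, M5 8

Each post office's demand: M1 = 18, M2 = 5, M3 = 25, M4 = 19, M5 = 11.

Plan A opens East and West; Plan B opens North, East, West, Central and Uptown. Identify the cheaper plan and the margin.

Plan B is cheaper by 98.

Plan A: {East, West}: M1→West 8·18=144, M2→East 5·5=25, M3→East 11·25=275, M4→East 4·19=76, M5→West 7·11=77. Service 597; fixed 88; total 685.
Plan B: {North, East, West, Central, Uptown}: M1→Central 3·18=54, M2→Central 2·5=10, M3→North 8·25=200, M4→Uptown 3·19=57, M5→North 3·11=33. Service 354; fixed 233; total 587.
Difference: |685 − 587| = 98.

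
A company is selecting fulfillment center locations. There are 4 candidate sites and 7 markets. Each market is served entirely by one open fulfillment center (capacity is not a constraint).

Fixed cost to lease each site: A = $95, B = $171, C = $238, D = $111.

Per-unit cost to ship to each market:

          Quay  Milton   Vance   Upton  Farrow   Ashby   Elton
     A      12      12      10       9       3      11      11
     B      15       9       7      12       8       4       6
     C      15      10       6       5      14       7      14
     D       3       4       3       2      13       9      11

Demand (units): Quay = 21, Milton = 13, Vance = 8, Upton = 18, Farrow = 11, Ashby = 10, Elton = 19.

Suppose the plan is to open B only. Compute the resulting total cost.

Each market is assigned to its cheapest site among the open ones.
{B}: Quay→B 15·21=315, Milton→B 9·13=117, Vance→B 7·8=56, Upton→B 12·18=216, Farrow→B 8·11=88, Ashby→B 4·10=40, Elton→B 6·19=114. Service 946; fixed 171; total 1117.

Total cost: 1117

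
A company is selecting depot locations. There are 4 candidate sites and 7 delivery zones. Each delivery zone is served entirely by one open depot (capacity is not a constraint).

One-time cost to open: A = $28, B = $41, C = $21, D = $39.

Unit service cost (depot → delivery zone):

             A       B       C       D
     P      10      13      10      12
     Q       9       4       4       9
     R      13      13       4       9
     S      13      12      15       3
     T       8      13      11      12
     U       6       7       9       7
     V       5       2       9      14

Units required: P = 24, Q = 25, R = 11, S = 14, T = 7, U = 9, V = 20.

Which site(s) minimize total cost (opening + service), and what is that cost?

Open A, B, C and D; minimum total cost 705.

For any fixed open set, each delivery zone goes to its cheapest open site; total = fixed + service.
{A, B, C, D}: P→A 10·24=240, Q→B 4·25=100, R→C 4·11=44, S→D 3·14=42, T→A 8·7=56, U→A 6·9=54, V→B 2·20=40. Service 576; fixed 129; total 705.
{B, C, D}: service 606 + fixed 101 = 707
{A, C, D}: P→A 10·24=240, Q→C 4·25=100, R→C 4·11=44, S→D 3·14=42, T→A 8·7=56, U→A 6·9=54, V→A 5·20=100. Service 636; fixed 88; total 724.
{C}: P→C 10·24=240, Q→C 4·25=100, R→C 4·11=44, S→C 15·14=210, T→C 11·7=77, U→C 9·9=81, V→C 9·20=180. Service 932; fixed 21; total 953.
No other subset beats 705.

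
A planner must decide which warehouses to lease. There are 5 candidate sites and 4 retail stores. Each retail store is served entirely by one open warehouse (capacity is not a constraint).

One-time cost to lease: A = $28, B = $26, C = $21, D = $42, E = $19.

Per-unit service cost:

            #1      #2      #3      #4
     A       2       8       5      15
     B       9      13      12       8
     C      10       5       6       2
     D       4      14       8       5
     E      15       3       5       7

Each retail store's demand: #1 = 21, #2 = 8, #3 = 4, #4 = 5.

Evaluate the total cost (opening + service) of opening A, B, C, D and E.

Each retail store is assigned to its cheapest site among the open ones.
{A, B, C, D, E}: #1→A 2·21=42, #2→E 3·8=24, #3→A 5·4=20, #4→C 2·5=10. Service 96; fixed 136; total 232.

Total cost: 232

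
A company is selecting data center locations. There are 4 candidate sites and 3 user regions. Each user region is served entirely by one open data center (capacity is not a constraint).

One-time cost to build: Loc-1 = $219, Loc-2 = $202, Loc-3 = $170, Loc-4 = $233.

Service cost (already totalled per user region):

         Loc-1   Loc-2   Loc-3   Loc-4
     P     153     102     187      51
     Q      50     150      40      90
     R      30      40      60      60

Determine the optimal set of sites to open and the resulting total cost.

Open Loc-4 only; minimum total cost 434.

For any fixed open set, each user region goes to its cheapest open site; total = fixed + service.
{Loc-4}: P→Loc-4 51, Q→Loc-4 90, R→Loc-4 60. Service 201; fixed 233; total 434.
{Loc-1}: service 233 + fixed 219 = 452
{Loc-3}: service 287 + fixed 170 = 457
{Loc-1, Loc-2, Loc-3, Loc-4}: service 121 + fixed 824 = 945
No other subset beats 434.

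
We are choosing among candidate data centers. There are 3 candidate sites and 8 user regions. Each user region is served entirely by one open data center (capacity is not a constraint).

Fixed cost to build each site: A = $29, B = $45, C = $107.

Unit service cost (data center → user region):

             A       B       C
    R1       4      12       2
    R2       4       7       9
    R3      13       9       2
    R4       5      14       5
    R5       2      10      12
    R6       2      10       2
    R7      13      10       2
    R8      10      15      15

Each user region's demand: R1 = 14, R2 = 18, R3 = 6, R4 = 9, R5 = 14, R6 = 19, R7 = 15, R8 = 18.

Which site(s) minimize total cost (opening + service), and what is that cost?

For any fixed open set, each user region goes to its cheapest open site; total = fixed + service.
{A, C}: R1→C 2·14=28, R2→A 4·18=72, R3→C 2·6=12, R4→A 5·9=45, R5→A 2·14=28, R6→A 2·19=38, R7→C 2·15=30, R8→A 10·18=180. Service 433; fixed 136; total 569.
{A, B, C}: service 433 + fixed 181 = 614
{A, B}: service 623 + fixed 74 = 697
{A}: service 692 + fixed 29 = 721
(All 7 nonempty subsets were checked; A and C is lowest.)

Open A and C; minimum total cost 569.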